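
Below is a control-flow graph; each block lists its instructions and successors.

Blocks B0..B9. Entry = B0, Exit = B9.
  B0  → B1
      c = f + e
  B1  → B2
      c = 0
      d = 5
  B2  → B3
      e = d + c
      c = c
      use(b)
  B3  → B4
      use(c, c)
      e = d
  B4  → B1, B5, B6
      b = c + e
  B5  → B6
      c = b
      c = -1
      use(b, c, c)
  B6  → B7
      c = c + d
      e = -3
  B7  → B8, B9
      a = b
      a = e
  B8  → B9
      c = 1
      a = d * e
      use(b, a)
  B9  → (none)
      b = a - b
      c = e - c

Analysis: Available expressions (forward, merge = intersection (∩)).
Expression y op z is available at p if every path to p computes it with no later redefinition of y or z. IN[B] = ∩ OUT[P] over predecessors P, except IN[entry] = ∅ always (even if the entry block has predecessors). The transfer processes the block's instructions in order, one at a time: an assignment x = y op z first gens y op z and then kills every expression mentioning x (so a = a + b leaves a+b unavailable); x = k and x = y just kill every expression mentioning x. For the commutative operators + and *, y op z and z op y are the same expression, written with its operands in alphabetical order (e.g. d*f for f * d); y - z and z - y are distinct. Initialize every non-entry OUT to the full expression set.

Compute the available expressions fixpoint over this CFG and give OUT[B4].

Answer: {c+e}

Working:
Converged values:
  B0:  IN={}  OUT={e+f}
  B1:  IN={}  OUT={}
  B2:  IN={}  OUT={}
  B3:  IN={}  OUT={}
  B4:  IN={}  OUT={c+e}
  B5:  IN={c+e}  OUT={}
  B6:  IN={}  OUT={}
  B7:  IN={}  OUT={}
  B8:  IN={}  OUT={d*e}
  B9:  IN={}  OUT={}

Merge at B4: IN[B4] = OUT[B3] = {}
Applying B4's transfer function to that IN value gives OUT[B4] (row B4 above).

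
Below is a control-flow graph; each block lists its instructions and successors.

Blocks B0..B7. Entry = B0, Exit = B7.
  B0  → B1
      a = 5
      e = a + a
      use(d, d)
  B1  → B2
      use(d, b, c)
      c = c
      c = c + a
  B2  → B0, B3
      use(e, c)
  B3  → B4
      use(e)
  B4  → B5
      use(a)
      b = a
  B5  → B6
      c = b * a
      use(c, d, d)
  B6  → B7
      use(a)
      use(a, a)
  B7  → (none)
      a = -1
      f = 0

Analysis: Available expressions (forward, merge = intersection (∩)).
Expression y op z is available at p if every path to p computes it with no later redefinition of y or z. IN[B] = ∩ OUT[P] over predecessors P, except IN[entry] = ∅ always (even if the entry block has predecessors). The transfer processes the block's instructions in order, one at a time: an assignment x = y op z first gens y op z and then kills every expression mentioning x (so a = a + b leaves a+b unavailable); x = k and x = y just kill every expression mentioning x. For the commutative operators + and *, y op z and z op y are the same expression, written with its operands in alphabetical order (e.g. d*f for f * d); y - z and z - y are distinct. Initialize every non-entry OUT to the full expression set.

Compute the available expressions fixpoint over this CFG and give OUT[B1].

Answer: {a+a}

Derivation:
Converged values:
  B0:   IN={}   OUT={a+a}
  B1:   IN={a+a}   OUT={a+a}
  B2:   IN={a+a}   OUT={a+a}
  B3:   IN={a+a}   OUT={a+a}
  B4:   IN={a+a}   OUT={a+a}
  B5:   IN={a+a}   OUT={a*b, a+a}
  B6:   IN={a*b, a+a}   OUT={a*b, a+a}
  B7:   IN={a*b, a+a}   OUT={}

Merge at B1: IN[B1] = OUT[B0] = {a+a}
Applying B1's transfer function to that IN value gives OUT[B1] (row B1 above).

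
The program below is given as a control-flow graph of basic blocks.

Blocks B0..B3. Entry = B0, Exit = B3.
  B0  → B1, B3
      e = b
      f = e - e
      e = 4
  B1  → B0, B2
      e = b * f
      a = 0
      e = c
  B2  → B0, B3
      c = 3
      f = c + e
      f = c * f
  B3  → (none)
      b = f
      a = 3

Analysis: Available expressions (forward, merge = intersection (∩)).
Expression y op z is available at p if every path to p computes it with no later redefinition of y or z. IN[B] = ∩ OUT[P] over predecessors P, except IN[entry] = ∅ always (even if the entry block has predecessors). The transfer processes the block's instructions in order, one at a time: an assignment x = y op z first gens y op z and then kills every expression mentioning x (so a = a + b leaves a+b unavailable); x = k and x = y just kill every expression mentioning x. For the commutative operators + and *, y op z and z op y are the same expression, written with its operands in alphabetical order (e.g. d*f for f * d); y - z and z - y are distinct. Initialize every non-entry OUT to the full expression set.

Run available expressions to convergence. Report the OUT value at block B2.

Answer: {c+e}

Trace:
Per-block solution:
  B0: | IN={} | OUT={}
  B1: | IN={} | OUT={b*f}
  B2: | IN={b*f} | OUT={c+e}
  B3: | IN={} | OUT={}

Merge at B2: IN[B2] = OUT[B1] = {b*f}
Applying B2's transfer function to that IN value gives OUT[B2] (row B2 above).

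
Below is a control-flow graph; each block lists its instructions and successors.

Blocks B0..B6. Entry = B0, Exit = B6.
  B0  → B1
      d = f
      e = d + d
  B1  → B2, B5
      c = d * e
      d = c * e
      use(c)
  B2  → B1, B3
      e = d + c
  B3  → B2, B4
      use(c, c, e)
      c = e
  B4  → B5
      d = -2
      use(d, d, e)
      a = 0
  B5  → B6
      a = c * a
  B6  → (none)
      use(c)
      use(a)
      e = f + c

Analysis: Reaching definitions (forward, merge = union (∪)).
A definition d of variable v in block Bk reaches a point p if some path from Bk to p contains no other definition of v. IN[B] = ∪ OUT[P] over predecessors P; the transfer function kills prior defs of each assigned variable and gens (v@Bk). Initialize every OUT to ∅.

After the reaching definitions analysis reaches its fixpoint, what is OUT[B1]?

Answer: {c@B1, d@B1, e@B0, e@B2}

Derivation:
Converged values:
  B0:   IN={}   OUT={d@B0, e@B0}
  B1:   IN={c@B1, c@B3, d@B0, d@B1, e@B0, e@B2}   OUT={c@B1, d@B1, e@B0, e@B2}
  B2:   IN={c@B1, c@B3, d@B1, e@B0, e@B2}   OUT={c@B1, c@B3, d@B1, e@B2}
  B3:   IN={c@B1, c@B3, d@B1, e@B2}   OUT={c@B3, d@B1, e@B2}
  B4:   IN={c@B3, d@B1, e@B2}   OUT={a@B4, c@B3, d@B4, e@B2}
  B5:   IN={a@B4, c@B1, c@B3, d@B1, d@B4, e@B0, e@B2}   OUT={a@B5, c@B1, c@B3, d@B1, d@B4, e@B0, e@B2}
  B6:   IN={a@B5, c@B1, c@B3, d@B1, d@B4, e@B0, e@B2}   OUT={a@B5, c@B1, c@B3, d@B1, d@B4, e@B6}

Merge at B1: IN[B1] = OUT[B0] ⊔ OUT[B2] = {c@B1, c@B3, d@B0, d@B1, e@B0, e@B2}
Applying B1's transfer function to that IN value gives OUT[B1] (row B1 above).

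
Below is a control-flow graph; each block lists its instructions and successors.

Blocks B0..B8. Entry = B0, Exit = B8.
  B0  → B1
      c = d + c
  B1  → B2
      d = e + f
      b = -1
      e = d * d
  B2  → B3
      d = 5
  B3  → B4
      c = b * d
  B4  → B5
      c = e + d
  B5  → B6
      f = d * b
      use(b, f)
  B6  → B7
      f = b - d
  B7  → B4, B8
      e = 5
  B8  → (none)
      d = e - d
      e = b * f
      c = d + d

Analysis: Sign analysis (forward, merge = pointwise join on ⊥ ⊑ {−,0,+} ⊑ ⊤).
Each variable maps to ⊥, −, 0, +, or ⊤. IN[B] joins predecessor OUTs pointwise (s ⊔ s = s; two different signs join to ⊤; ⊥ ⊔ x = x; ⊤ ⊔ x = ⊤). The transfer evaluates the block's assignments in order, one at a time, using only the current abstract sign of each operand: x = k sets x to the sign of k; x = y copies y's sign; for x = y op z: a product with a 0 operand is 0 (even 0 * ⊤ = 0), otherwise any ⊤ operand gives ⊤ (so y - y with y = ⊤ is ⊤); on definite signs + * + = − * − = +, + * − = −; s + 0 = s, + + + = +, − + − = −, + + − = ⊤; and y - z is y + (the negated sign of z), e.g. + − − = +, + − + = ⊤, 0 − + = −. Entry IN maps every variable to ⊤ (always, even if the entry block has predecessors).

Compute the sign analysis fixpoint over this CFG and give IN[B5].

Fixpoint table:
  B0: | IN=(all ⊤) | OUT=(all ⊤)
  B1: | IN=(all ⊤) | OUT={b:-; rest ⊤}
  B2: | IN={b:-; rest ⊤} | OUT={b:-, d:+; rest ⊤}
  B3: | IN={b:-, d:+; rest ⊤} | OUT={b:-, c:-, d:+; rest ⊤}
  B4: | IN={b:-, d:+; rest ⊤} | OUT={b:-, d:+; rest ⊤}
  B5: | IN={b:-, d:+; rest ⊤} | OUT={b:-, d:+, f:-; rest ⊤}
  B6: | IN={b:-, d:+, f:-; rest ⊤} | OUT={b:-, d:+, f:-; rest ⊤}
  B7: | IN={b:-, d:+, f:-; rest ⊤} | OUT={b:-, d:+, e:+, f:-; rest ⊤}
  B8: | IN={b:-, d:+, e:+, f:-; rest ⊤} | OUT={b:-, e:+, f:-; rest ⊤}

Merge at B5: IN[B5] = OUT[B4] = {a: ⊤, b: -, c: ⊤, d: +, e: ⊤, f: ⊤}

Answer: {a: ⊤, b: -, c: ⊤, d: +, e: ⊤, f: ⊤}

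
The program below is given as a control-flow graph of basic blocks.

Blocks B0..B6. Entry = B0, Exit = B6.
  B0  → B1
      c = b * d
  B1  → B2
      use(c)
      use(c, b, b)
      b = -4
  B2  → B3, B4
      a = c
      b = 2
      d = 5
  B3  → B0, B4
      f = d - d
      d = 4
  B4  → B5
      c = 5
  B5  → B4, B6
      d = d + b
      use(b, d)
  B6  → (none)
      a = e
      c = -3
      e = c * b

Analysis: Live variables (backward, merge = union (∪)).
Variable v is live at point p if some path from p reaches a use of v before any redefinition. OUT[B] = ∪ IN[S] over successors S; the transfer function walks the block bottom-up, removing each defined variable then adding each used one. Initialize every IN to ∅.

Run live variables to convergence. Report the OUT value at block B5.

Answer: {b, d, e}

Derivation:
Per-block solution:
  B0: | IN={b, d, e} | OUT={b, c, e}
  B1: | IN={b, c, e} | OUT={c, e}
  B2: | IN={c, e} | OUT={b, d, e}
  B3: | IN={b, d, e} | OUT={b, d, e}
  B4: | IN={b, d, e} | OUT={b, d, e}
  B5: | IN={b, d, e} | OUT={b, d, e}
  B6: | IN={b, e} | OUT={}

Merge at B5: OUT[B5] = IN[B4] ⊔ IN[B6] = {b, d, e}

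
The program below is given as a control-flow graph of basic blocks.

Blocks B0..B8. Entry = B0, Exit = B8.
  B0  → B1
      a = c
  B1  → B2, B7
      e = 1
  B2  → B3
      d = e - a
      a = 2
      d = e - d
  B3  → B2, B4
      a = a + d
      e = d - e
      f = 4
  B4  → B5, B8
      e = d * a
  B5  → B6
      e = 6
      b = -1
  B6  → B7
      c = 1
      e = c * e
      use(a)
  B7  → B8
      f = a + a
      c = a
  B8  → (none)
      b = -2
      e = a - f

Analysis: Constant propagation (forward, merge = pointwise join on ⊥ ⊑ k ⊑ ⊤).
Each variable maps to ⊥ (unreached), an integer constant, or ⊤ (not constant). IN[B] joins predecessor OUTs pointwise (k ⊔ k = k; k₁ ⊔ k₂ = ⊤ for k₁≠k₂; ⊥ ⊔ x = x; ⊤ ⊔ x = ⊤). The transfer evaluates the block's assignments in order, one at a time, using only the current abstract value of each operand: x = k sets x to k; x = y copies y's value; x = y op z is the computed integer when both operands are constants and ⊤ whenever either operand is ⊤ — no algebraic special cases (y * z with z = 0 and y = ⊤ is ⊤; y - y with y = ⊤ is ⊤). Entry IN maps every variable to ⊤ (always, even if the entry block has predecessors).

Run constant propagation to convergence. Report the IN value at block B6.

Answer: {a: ⊤, b: -1, c: ⊤, d: ⊤, e: 6, f: 4}

Derivation:
Fixpoint table:
  B0: | IN=(all ⊤) | OUT=(all ⊤)
  B1: | IN=(all ⊤) | OUT={e:1; rest ⊤}
  B2: | IN=(all ⊤) | OUT={a:2; rest ⊤}
  B3: | IN={a:2; rest ⊤} | OUT={f:4; rest ⊤}
  B4: | IN={f:4; rest ⊤} | OUT={f:4; rest ⊤}
  B5: | IN={f:4; rest ⊤} | OUT={b:-1, e:6, f:4; rest ⊤}
  B6: | IN={b:-1, e:6, f:4; rest ⊤} | OUT={b:-1, c:1, e:6, f:4; rest ⊤}
  B7: | IN=(all ⊤) | OUT=(all ⊤)
  B8: | IN=(all ⊤) | OUT={b:-2; rest ⊤}

Merge at B6: IN[B6] = OUT[B5] = {a: ⊤, b: -1, c: ⊤, d: ⊤, e: 6, f: 4}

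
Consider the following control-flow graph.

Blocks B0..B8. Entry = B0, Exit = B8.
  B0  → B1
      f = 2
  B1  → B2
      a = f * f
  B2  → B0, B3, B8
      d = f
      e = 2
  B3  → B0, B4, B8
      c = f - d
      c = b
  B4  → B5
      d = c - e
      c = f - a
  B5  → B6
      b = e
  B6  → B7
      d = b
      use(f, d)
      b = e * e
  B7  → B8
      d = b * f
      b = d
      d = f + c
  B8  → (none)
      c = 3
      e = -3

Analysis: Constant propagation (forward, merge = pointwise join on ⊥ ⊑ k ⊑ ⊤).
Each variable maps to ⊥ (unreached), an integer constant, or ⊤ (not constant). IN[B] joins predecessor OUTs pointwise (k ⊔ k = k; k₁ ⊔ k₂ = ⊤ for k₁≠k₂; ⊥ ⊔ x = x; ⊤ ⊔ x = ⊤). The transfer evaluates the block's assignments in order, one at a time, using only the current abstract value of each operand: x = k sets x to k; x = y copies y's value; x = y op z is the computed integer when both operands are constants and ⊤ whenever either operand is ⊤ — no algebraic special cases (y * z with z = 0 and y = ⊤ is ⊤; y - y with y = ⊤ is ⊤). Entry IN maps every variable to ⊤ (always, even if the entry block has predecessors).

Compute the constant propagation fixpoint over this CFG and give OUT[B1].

Answer: {a: 4, b: ⊤, c: ⊤, d: ⊤, e: ⊤, f: 2}

Trace:
Fixpoint table:
  B0: | IN=(all ⊤) | OUT={f:2; rest ⊤}
  B1: | IN={f:2; rest ⊤} | OUT={a:4, f:2; rest ⊤}
  B2: | IN={a:4, f:2; rest ⊤} | OUT={a:4, d:2, e:2, f:2; rest ⊤}
  B3: | IN={a:4, d:2, e:2, f:2; rest ⊤} | OUT={a:4, d:2, e:2, f:2; rest ⊤}
  B4: | IN={a:4, d:2, e:2, f:2; rest ⊤} | OUT={a:4, c:-2, e:2, f:2; rest ⊤}
  B5: | IN={a:4, c:-2, e:2, f:2; rest ⊤} | OUT={a:4, b:2, c:-2, e:2, f:2; rest ⊤}
  B6: | IN={a:4, b:2, c:-2, e:2, f:2; rest ⊤} | OUT={a:4, b:4, c:-2, d:2, e:2, f:2; rest ⊤}
  B7: | IN={a:4, b:4, c:-2, d:2, e:2, f:2; rest ⊤} | OUT={a:4, b:8, c:-2, d:0, e:2, f:2; rest ⊤}
  B8: | IN={a:4, e:2, f:2; rest ⊤} | OUT={a:4, c:3, e:-3, f:2; rest ⊤}

Merge at B1: IN[B1] = OUT[B0] = {a: ⊤, b: ⊤, c: ⊤, d: ⊤, e: ⊤, f: 2}
Applying B1's transfer function to that IN value gives OUT[B1] (row B1 above).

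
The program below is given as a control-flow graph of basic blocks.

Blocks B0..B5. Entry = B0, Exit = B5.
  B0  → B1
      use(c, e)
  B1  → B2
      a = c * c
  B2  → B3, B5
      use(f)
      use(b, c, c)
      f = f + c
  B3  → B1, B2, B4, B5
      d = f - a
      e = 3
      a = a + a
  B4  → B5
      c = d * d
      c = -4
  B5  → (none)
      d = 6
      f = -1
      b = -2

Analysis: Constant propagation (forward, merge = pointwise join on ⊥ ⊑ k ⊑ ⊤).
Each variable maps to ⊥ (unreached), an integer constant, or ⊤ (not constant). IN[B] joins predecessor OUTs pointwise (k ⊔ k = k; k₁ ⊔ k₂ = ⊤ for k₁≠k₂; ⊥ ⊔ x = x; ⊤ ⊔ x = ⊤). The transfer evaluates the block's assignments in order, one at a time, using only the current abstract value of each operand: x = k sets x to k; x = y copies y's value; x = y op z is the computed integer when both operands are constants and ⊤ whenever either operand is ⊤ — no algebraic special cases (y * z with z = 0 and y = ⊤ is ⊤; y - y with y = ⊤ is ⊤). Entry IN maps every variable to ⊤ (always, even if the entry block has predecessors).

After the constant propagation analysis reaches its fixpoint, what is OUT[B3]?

Per-block solution:
  B0: | IN=(all ⊤) | OUT=(all ⊤)
  B1: | IN=(all ⊤) | OUT=(all ⊤)
  B2: | IN=(all ⊤) | OUT=(all ⊤)
  B3: | IN=(all ⊤) | OUT={e:3; rest ⊤}
  B4: | IN={e:3; rest ⊤} | OUT={c:-4, e:3; rest ⊤}
  B5: | IN=(all ⊤) | OUT={b:-2, d:6, f:-1; rest ⊤}

Merge at B3: IN[B3] = OUT[B2] = {a: ⊤, b: ⊤, c: ⊤, d: ⊤, e: ⊤, f: ⊤}
Applying B3's transfer function to that IN value gives OUT[B3] (row B3 above).

Answer: {a: ⊤, b: ⊤, c: ⊤, d: ⊤, e: 3, f: ⊤}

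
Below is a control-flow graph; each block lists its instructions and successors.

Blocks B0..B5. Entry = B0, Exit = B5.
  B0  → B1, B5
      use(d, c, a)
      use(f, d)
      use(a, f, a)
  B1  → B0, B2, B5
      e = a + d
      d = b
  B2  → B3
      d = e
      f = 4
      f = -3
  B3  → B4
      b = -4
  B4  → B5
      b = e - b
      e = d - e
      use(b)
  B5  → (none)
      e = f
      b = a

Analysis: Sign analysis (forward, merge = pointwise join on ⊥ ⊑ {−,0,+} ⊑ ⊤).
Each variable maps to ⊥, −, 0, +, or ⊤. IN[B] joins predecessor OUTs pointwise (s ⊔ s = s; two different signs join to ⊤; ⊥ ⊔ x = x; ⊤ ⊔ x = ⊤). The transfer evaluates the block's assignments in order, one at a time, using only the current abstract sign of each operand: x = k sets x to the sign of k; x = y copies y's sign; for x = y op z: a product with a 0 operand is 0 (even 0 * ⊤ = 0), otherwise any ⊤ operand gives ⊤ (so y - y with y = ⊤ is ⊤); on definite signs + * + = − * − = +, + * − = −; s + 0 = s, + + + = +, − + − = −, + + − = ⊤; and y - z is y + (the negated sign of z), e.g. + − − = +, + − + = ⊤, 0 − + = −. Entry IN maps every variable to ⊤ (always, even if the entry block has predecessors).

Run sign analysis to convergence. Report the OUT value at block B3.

Answer: {a: ⊤, b: -, c: ⊤, d: ⊤, e: ⊤, f: -}

Working:
Fixpoint table:
  B0: | IN=(all ⊤) | OUT=(all ⊤)
  B1: | IN=(all ⊤) | OUT=(all ⊤)
  B2: | IN=(all ⊤) | OUT={f:-; rest ⊤}
  B3: | IN={f:-; rest ⊤} | OUT={b:-, f:-; rest ⊤}
  B4: | IN={b:-, f:-; rest ⊤} | OUT={f:-; rest ⊤}
  B5: | IN=(all ⊤) | OUT=(all ⊤)

Merge at B3: IN[B3] = OUT[B2] = {a: ⊤, b: ⊤, c: ⊤, d: ⊤, e: ⊤, f: -}
Applying B3's transfer function to that IN value gives OUT[B3] (row B3 above).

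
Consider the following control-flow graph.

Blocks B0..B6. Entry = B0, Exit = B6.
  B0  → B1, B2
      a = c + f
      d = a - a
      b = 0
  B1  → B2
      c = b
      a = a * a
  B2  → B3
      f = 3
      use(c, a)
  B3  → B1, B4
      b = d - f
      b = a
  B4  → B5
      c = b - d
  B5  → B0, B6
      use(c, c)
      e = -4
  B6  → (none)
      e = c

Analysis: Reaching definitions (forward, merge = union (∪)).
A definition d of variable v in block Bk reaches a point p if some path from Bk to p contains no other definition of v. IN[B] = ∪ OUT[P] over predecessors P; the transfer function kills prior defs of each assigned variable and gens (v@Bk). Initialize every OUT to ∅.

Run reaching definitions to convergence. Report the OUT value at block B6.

Per-block solution:
  B0:   IN={a@B0, a@B1, b@B3, c@B4, d@B0, e@B5, f@B2}   OUT={a@B0, b@B0, c@B4, d@B0, e@B5, f@B2}
  B1:   IN={a@B0, a@B1, b@B0, b@B3, c@B1, c@B4, d@B0, e@B5, f@B2}   OUT={a@B1, b@B0, b@B3, c@B1, d@B0, e@B5, f@B2}
  B2:   IN={a@B0, a@B1, b@B0, b@B3, c@B1, c@B4, d@B0, e@B5, f@B2}   OUT={a@B0, a@B1, b@B0, b@B3, c@B1, c@B4, d@B0, e@B5, f@B2}
  B3:   IN={a@B0, a@B1, b@B0, b@B3, c@B1, c@B4, d@B0, e@B5, f@B2}   OUT={a@B0, a@B1, b@B3, c@B1, c@B4, d@B0, e@B5, f@B2}
  B4:   IN={a@B0, a@B1, b@B3, c@B1, c@B4, d@B0, e@B5, f@B2}   OUT={a@B0, a@B1, b@B3, c@B4, d@B0, e@B5, f@B2}
  B5:   IN={a@B0, a@B1, b@B3, c@B4, d@B0, e@B5, f@B2}   OUT={a@B0, a@B1, b@B3, c@B4, d@B0, e@B5, f@B2}
  B6:   IN={a@B0, a@B1, b@B3, c@B4, d@B0, e@B5, f@B2}   OUT={a@B0, a@B1, b@B3, c@B4, d@B0, e@B6, f@B2}

Merge at B6: IN[B6] = OUT[B5] = {a@B0, a@B1, b@B3, c@B4, d@B0, e@B5, f@B2}
Applying B6's transfer function to that IN value gives OUT[B6] (row B6 above).

Answer: {a@B0, a@B1, b@B3, c@B4, d@B0, e@B6, f@B2}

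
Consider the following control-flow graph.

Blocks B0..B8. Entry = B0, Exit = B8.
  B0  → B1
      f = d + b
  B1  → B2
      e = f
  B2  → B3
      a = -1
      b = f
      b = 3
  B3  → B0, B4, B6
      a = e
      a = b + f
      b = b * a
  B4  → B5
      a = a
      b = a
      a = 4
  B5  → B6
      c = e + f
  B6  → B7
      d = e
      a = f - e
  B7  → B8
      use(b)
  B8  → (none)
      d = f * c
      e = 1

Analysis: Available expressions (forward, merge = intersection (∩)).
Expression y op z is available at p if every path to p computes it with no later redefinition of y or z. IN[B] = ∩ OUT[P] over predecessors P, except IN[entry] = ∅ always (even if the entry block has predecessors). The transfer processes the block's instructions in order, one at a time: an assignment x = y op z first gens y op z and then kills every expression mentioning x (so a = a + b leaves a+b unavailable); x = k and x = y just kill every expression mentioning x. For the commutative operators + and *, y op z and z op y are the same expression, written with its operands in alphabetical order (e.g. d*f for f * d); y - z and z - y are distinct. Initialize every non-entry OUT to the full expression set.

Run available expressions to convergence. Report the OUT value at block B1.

Answer: {b+d}

Derivation:
Per-block solution:
  B0:   IN={}   OUT={b+d}
  B1:   IN={b+d}   OUT={b+d}
  B2:   IN={b+d}   OUT={}
  B3:   IN={}   OUT={}
  B4:   IN={}   OUT={}
  B5:   IN={}   OUT={e+f}
  B6:   IN={}   OUT={f-e}
  B7:   IN={f-e}   OUT={f-e}
  B8:   IN={f-e}   OUT={c*f}

Merge at B1: IN[B1] = OUT[B0] = {b+d}
Applying B1's transfer function to that IN value gives OUT[B1] (row B1 above).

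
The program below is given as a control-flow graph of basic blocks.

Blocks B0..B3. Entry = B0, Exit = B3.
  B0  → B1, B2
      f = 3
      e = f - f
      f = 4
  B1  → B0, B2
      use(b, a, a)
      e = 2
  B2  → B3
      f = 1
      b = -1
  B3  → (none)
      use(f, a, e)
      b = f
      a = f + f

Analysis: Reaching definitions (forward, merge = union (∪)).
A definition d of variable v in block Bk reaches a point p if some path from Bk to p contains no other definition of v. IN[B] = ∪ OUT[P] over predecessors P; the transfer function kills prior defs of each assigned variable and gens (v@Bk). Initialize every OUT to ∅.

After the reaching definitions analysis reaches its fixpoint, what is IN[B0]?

Converged values:
  B0: | IN={e@B1, f@B0} | OUT={e@B0, f@B0}
  B1: | IN={e@B0, f@B0} | OUT={e@B1, f@B0}
  B2: | IN={e@B0, e@B1, f@B0} | OUT={b@B2, e@B0, e@B1, f@B2}
  B3: | IN={b@B2, e@B0, e@B1, f@B2} | OUT={a@B3, b@B3, e@B0, e@B1, f@B2}

Merge at B0 (entry node, so the boundary value {} is joined with the incoming edge(s)): IN[B0] = {} ⊔ OUT[B1] = {e@B1, f@B0}

Answer: {e@B1, f@B0}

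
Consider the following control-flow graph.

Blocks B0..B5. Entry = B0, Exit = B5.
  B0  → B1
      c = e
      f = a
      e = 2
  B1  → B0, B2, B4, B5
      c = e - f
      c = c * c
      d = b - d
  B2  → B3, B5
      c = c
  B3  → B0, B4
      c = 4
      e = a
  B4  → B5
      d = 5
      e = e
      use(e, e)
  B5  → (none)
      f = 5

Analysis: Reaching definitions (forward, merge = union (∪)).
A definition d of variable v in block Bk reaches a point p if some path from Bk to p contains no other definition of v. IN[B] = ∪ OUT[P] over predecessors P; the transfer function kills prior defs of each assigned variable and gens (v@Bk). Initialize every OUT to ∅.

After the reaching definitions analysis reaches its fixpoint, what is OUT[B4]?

Answer: {c@B1, c@B3, d@B4, e@B4, f@B0}

Trace:
Fixpoint table:
  B0: | IN={c@B1, c@B3, d@B1, e@B0, e@B3, f@B0} | OUT={c@B0, d@B1, e@B0, f@B0}
  B1: | IN={c@B0, d@B1, e@B0, f@B0} | OUT={c@B1, d@B1, e@B0, f@B0}
  B2: | IN={c@B1, d@B1, e@B0, f@B0} | OUT={c@B2, d@B1, e@B0, f@B0}
  B3: | IN={c@B2, d@B1, e@B0, f@B0} | OUT={c@B3, d@B1, e@B3, f@B0}
  B4: | IN={c@B1, c@B3, d@B1, e@B0, e@B3, f@B0} | OUT={c@B1, c@B3, d@B4, e@B4, f@B0}
  B5: | IN={c@B1, c@B2, c@B3, d@B1, d@B4, e@B0, e@B4, f@B0} | OUT={c@B1, c@B2, c@B3, d@B1, d@B4, e@B0, e@B4, f@B5}

Merge at B4: IN[B4] = OUT[B1] ⊔ OUT[B3] = {c@B1, c@B3, d@B1, e@B0, e@B3, f@B0}
Applying B4's transfer function to that IN value gives OUT[B4] (row B4 above).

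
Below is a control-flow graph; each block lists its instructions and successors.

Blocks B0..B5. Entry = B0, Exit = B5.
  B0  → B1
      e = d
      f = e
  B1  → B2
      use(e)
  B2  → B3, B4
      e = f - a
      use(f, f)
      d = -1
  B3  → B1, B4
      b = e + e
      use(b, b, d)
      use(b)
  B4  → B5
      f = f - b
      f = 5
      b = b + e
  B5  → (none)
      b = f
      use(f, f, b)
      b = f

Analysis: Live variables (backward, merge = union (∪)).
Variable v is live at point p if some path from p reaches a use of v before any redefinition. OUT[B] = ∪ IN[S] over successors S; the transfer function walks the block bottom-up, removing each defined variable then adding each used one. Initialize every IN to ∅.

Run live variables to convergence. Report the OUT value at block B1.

Converged values:
  B0:   IN={a, b, d}   OUT={a, b, e, f}
  B1:   IN={a, b, e, f}   OUT={a, b, f}
  B2:   IN={a, b, f}   OUT={a, b, d, e, f}
  B3:   IN={a, d, e, f}   OUT={a, b, e, f}
  B4:   IN={b, e, f}   OUT={f}
  B5:   IN={f}   OUT={}

Merge at B1: OUT[B1] = IN[B2] = {a, b, f}

Answer: {a, b, f}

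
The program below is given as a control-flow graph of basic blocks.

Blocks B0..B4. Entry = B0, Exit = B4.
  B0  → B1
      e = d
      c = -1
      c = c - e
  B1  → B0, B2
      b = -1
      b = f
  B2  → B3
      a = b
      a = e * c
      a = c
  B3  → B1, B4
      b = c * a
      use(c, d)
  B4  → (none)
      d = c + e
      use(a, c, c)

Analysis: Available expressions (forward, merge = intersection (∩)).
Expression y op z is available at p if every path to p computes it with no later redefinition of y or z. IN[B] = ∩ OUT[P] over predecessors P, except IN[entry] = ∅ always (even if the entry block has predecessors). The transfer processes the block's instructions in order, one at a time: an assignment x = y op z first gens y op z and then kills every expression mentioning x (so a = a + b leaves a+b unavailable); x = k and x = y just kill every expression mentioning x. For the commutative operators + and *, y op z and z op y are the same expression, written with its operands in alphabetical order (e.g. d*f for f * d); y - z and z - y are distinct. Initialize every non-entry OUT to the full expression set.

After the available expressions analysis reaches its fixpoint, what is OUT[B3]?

Answer: {a*c, c*e}

Derivation:
Fixpoint table:
  B0:  IN={}  OUT={}
  B1:  IN={}  OUT={}
  B2:  IN={}  OUT={c*e}
  B3:  IN={c*e}  OUT={a*c, c*e}
  B4:  IN={a*c, c*e}  OUT={a*c, c*e, c+e}

Merge at B3: IN[B3] = OUT[B2] = {c*e}
Applying B3's transfer function to that IN value gives OUT[B3] (row B3 above).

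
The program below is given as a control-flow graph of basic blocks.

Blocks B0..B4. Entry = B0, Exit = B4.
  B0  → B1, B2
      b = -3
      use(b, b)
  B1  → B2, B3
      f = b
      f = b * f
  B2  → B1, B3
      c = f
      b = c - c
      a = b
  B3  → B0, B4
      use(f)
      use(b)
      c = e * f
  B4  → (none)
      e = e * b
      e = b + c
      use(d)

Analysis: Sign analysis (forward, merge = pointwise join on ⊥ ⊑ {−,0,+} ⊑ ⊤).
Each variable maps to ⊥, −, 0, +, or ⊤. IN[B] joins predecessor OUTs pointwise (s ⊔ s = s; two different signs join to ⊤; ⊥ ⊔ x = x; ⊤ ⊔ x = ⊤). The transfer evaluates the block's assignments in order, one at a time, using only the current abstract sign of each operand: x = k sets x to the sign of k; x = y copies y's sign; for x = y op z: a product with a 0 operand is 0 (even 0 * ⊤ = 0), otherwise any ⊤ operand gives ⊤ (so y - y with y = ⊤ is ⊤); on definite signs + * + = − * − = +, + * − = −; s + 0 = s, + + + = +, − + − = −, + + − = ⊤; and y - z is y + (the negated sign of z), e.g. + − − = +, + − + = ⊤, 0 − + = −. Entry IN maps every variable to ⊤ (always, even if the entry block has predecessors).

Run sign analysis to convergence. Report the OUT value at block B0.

Per-block solution:
  B0:  IN=(all ⊤)  OUT={b:-; rest ⊤}
  B1:  IN=(all ⊤)  OUT=(all ⊤)
  B2:  IN=(all ⊤)  OUT=(all ⊤)
  B3:  IN=(all ⊤)  OUT=(all ⊤)
  B4:  IN=(all ⊤)  OUT=(all ⊤)

Merge at B0 (entry node, so the boundary value (all ⊤) is joined with the incoming edge(s)): IN[B0] = (all ⊤) ⊔ OUT[B3] = {a: ⊤, b: ⊤, c: ⊤, d: ⊤, e: ⊤, f: ⊤}
Applying B0's transfer function to that IN value gives OUT[B0] (row B0 above).

Answer: {a: ⊤, b: -, c: ⊤, d: ⊤, e: ⊤, f: ⊤}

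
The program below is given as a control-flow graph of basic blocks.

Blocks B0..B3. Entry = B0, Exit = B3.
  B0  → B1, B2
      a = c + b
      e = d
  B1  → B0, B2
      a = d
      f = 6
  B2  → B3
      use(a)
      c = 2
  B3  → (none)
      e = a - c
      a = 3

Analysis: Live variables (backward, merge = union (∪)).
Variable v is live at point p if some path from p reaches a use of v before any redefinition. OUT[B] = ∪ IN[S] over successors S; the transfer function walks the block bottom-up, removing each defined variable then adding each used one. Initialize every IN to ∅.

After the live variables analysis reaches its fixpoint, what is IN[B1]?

Answer: {b, c, d}

Trace:
Converged values:
  B0:  IN={b, c, d}  OUT={a, b, c, d}
  B1:  IN={b, c, d}  OUT={a, b, c, d}
  B2:  IN={a}  OUT={a, c}
  B3:  IN={a, c}  OUT={}

Merge at B1: OUT[B1] = IN[B0] ⊔ IN[B2] = {a, b, c, d}
Applying B1's transfer function to that OUT value gives IN[B1] (row B1 above).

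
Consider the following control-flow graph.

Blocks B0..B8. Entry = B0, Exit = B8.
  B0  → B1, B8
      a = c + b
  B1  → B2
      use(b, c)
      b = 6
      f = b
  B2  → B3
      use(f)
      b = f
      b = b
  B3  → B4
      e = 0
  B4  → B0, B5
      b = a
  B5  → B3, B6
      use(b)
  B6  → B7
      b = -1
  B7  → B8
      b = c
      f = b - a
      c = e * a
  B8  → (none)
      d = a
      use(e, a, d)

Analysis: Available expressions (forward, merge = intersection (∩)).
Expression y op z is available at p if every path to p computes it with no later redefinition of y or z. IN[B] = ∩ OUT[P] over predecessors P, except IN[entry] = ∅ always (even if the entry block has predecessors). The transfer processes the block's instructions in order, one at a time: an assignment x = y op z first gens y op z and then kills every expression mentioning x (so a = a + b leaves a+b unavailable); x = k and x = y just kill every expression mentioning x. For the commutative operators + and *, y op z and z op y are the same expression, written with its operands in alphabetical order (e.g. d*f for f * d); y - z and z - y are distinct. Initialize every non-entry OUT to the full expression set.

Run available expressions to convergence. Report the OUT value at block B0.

Answer: {b+c}

Working:
Per-block solution:
  B0:   IN={}   OUT={b+c}
  B1:   IN={b+c}   OUT={}
  B2:   IN={}   OUT={}
  B3:   IN={}   OUT={}
  B4:   IN={}   OUT={}
  B5:   IN={}   OUT={}
  B6:   IN={}   OUT={}
  B7:   IN={}   OUT={a*e, b-a}
  B8:   IN={}   OUT={}

Merge at B0 (entry node, so the boundary value {} is joined with the incoming edge(s)): IN[B0] = {} ∩ OUT[B4] = {}
Applying B0's transfer function to that IN value gives OUT[B0] (row B0 above).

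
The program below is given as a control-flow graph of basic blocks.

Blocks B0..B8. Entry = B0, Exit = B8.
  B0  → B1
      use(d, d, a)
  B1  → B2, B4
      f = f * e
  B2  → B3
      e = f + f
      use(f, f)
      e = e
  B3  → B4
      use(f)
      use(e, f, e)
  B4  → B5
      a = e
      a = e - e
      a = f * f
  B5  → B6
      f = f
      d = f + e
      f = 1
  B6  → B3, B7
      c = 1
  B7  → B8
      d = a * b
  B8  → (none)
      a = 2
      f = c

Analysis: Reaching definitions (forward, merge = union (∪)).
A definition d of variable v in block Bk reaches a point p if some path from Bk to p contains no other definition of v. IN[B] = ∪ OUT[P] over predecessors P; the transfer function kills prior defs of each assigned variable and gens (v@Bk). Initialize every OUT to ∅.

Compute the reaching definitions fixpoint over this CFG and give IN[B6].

Per-block solution:
  B0:  IN={}  OUT={}
  B1:  IN={}  OUT={f@B1}
  B2:  IN={f@B1}  OUT={e@B2, f@B1}
  B3:  IN={a@B4, c@B6, d@B5, e@B2, f@B1, f@B5}  OUT={a@B4, c@B6, d@B5, e@B2, f@B1, f@B5}
  B4:  IN={a@B4, c@B6, d@B5, e@B2, f@B1, f@B5}  OUT={a@B4, c@B6, d@B5, e@B2, f@B1, f@B5}
  B5:  IN={a@B4, c@B6, d@B5, e@B2, f@B1, f@B5}  OUT={a@B4, c@B6, d@B5, e@B2, f@B5}
  B6:  IN={a@B4, c@B6, d@B5, e@B2, f@B5}  OUT={a@B4, c@B6, d@B5, e@B2, f@B5}
  B7:  IN={a@B4, c@B6, d@B5, e@B2, f@B5}  OUT={a@B4, c@B6, d@B7, e@B2, f@B5}
  B8:  IN={a@B4, c@B6, d@B7, e@B2, f@B5}  OUT={a@B8, c@B6, d@B7, e@B2, f@B8}

Merge at B6: IN[B6] = OUT[B5] = {a@B4, c@B6, d@B5, e@B2, f@B5}

Answer: {a@B4, c@B6, d@B5, e@B2, f@B5}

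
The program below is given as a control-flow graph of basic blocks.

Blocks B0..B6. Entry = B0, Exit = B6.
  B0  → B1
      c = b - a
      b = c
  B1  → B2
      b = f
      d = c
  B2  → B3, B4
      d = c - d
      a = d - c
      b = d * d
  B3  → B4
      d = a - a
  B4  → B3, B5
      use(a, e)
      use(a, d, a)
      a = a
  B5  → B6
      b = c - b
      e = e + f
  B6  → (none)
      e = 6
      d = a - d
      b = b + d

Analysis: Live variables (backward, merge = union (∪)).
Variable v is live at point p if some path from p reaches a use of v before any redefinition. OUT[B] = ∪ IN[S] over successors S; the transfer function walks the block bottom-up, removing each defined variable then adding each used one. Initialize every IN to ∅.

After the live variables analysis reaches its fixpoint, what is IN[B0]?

Answer: {a, b, e, f}

Working:
Converged values:
  B0:   IN={a, b, e, f}   OUT={c, e, f}
  B1:   IN={c, e, f}   OUT={c, d, e, f}
  B2:   IN={c, d, e, f}   OUT={a, b, c, d, e, f}
  B3:   IN={a, b, c, e, f}   OUT={a, b, c, d, e, f}
  B4:   IN={a, b, c, d, e, f}   OUT={a, b, c, d, e, f}
  B5:   IN={a, b, c, d, e, f}   OUT={a, b, d}
  B6:   IN={a, b, d}   OUT={}

Merge at B0: OUT[B0] = IN[B1] = {c, e, f}
Applying B0's transfer function to that OUT value gives IN[B0] (row B0 above).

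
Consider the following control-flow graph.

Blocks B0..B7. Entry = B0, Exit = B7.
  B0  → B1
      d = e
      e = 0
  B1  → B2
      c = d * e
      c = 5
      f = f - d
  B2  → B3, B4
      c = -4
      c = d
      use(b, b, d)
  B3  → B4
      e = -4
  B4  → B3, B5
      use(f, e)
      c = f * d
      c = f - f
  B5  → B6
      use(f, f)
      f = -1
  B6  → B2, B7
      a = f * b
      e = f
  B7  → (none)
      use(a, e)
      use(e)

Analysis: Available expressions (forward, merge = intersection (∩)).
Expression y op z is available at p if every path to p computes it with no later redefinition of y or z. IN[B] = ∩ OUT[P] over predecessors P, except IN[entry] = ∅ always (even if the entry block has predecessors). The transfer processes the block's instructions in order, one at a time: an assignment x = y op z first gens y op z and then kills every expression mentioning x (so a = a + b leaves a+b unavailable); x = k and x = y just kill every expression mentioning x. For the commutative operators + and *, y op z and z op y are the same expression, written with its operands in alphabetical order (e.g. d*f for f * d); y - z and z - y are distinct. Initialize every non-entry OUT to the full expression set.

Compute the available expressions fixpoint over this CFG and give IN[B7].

Answer: {b*f}

Trace:
Per-block solution:
  B0:   IN={}   OUT={}
  B1:   IN={}   OUT={d*e}
  B2:   IN={}   OUT={}
  B3:   IN={}   OUT={}
  B4:   IN={}   OUT={d*f, f-f}
  B5:   IN={d*f, f-f}   OUT={}
  B6:   IN={}   OUT={b*f}
  B7:   IN={b*f}   OUT={b*f}

Merge at B7: IN[B7] = OUT[B6] = {b*f}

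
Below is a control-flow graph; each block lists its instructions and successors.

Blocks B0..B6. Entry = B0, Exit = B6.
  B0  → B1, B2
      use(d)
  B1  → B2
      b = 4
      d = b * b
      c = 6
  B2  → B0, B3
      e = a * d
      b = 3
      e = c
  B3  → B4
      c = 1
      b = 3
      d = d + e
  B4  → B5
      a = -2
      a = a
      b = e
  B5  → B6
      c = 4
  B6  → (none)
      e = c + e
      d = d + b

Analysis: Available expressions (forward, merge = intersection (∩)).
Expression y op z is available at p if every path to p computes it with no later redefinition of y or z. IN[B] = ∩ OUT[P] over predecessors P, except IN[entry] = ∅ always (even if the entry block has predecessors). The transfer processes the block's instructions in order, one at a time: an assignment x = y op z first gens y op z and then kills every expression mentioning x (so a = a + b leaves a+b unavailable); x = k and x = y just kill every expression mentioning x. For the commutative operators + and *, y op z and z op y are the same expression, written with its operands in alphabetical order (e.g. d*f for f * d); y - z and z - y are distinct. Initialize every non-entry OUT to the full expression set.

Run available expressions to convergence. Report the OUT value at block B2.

Converged values:
  B0:  IN={}  OUT={}
  B1:  IN={}  OUT={b*b}
  B2:  IN={}  OUT={a*d}
  B3:  IN={a*d}  OUT={}
  B4:  IN={}  OUT={}
  B5:  IN={}  OUT={}
  B6:  IN={}  OUT={}

Merge at B2: IN[B2] = OUT[B0] ∩ OUT[B1] = {}
Applying B2's transfer function to that IN value gives OUT[B2] (row B2 above).

Answer: {a*d}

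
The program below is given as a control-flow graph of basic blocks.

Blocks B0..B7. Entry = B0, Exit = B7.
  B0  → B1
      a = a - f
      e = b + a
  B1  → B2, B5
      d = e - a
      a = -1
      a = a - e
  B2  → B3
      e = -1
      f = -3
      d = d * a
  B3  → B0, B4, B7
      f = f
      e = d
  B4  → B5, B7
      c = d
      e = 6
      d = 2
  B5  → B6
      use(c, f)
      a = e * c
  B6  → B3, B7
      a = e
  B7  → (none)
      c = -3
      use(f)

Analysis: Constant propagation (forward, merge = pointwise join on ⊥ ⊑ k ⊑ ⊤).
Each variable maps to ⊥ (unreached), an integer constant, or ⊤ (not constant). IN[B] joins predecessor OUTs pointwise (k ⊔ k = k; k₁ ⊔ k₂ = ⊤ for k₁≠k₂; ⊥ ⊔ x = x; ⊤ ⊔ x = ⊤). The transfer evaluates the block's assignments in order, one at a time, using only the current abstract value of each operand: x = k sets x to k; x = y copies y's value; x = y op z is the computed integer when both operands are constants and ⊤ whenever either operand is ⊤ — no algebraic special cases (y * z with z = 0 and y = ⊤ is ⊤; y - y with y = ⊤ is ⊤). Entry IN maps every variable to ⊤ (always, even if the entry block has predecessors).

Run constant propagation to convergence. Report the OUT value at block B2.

Per-block solution:
  B0:   IN=(all ⊤)   OUT=(all ⊤)
  B1:   IN=(all ⊤)   OUT=(all ⊤)
  B2:   IN=(all ⊤)   OUT={e:-1, f:-3; rest ⊤}
  B3:   IN=(all ⊤)   OUT=(all ⊤)
  B4:   IN=(all ⊤)   OUT={d:2, e:6; rest ⊤}
  B5:   IN=(all ⊤)   OUT=(all ⊤)
  B6:   IN=(all ⊤)   OUT=(all ⊤)
  B7:   IN=(all ⊤)   OUT={c:-3; rest ⊤}

Merge at B2: IN[B2] = OUT[B1] = {a: ⊤, b: ⊤, c: ⊤, d: ⊤, e: ⊤, f: ⊤}
Applying B2's transfer function to that IN value gives OUT[B2] (row B2 above).

Answer: {a: ⊤, b: ⊤, c: ⊤, d: ⊤, e: -1, f: -3}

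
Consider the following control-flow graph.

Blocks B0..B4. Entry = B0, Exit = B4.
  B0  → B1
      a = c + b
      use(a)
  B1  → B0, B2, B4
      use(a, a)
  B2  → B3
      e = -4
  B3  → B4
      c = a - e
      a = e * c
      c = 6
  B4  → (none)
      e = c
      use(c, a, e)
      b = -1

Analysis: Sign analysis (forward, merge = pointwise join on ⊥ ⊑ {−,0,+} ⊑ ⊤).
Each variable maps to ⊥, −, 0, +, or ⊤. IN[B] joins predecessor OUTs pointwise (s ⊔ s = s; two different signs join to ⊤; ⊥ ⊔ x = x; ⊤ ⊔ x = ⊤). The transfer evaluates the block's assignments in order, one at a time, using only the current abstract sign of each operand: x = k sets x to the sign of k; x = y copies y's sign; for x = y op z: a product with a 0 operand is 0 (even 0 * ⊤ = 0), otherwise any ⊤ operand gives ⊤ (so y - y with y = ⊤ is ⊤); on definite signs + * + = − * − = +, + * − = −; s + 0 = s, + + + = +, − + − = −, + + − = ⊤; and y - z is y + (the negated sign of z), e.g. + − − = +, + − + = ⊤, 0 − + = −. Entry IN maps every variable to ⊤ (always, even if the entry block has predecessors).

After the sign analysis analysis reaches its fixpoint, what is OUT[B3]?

Fixpoint table:
  B0:   IN=(all ⊤)   OUT=(all ⊤)
  B1:   IN=(all ⊤)   OUT=(all ⊤)
  B2:   IN=(all ⊤)   OUT={e:-; rest ⊤}
  B3:   IN={e:-; rest ⊤}   OUT={c:+, e:-; rest ⊤}
  B4:   IN=(all ⊤)   OUT={b:-; rest ⊤}

Merge at B3: IN[B3] = OUT[B2] = {a: ⊤, b: ⊤, c: ⊤, d: ⊤, e: -, f: ⊤}
Applying B3's transfer function to that IN value gives OUT[B3] (row B3 above).

Answer: {a: ⊤, b: ⊤, c: +, d: ⊤, e: -, f: ⊤}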